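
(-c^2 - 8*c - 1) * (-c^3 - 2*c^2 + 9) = c^5 + 10*c^4 + 17*c^3 - 7*c^2 - 72*c - 9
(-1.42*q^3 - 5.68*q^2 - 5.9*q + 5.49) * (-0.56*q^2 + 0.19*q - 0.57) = 0.7952*q^5 + 2.911*q^4 + 3.0342*q^3 - 0.957800000000001*q^2 + 4.4061*q - 3.1293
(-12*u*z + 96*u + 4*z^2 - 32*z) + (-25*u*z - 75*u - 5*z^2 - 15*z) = -37*u*z + 21*u - z^2 - 47*z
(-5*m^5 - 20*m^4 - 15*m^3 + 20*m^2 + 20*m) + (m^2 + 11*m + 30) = -5*m^5 - 20*m^4 - 15*m^3 + 21*m^2 + 31*m + 30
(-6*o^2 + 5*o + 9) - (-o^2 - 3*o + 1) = -5*o^2 + 8*o + 8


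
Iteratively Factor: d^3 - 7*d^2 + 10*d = (d)*(d^2 - 7*d + 10) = d*(d - 5)*(d - 2)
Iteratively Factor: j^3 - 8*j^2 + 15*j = (j - 3)*(j^2 - 5*j) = j*(j - 3)*(j - 5)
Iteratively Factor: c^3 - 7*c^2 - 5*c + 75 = (c - 5)*(c^2 - 2*c - 15) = (c - 5)^2*(c + 3)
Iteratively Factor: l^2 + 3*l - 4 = (l - 1)*(l + 4)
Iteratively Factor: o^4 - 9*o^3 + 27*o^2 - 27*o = (o)*(o^3 - 9*o^2 + 27*o - 27) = o*(o - 3)*(o^2 - 6*o + 9) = o*(o - 3)^2*(o - 3)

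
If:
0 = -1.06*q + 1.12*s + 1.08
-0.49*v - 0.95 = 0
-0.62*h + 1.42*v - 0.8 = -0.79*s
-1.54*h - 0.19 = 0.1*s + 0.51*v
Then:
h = 0.22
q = 5.95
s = 4.67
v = -1.94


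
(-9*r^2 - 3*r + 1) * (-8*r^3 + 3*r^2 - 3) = 72*r^5 - 3*r^4 - 17*r^3 + 30*r^2 + 9*r - 3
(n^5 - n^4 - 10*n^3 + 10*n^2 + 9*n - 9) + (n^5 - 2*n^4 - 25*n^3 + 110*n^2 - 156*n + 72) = 2*n^5 - 3*n^4 - 35*n^3 + 120*n^2 - 147*n + 63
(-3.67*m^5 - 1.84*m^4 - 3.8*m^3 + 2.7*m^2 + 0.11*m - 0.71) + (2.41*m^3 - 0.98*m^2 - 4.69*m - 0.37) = -3.67*m^5 - 1.84*m^4 - 1.39*m^3 + 1.72*m^2 - 4.58*m - 1.08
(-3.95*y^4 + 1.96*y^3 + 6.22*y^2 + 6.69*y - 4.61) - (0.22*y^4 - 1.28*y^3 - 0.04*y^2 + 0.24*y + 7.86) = -4.17*y^4 + 3.24*y^3 + 6.26*y^2 + 6.45*y - 12.47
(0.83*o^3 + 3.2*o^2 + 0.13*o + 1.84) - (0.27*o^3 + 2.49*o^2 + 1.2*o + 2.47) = 0.56*o^3 + 0.71*o^2 - 1.07*o - 0.63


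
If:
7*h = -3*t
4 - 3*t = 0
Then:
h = -4/7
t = 4/3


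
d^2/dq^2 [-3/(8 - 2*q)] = 3/(q - 4)^3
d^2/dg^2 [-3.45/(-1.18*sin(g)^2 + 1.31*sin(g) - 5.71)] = (-19.21512*sin(g)^4 + 15.99903*sin(g)^3 + 115.883775*sin(g)^2 - 57.804405*sin(g) - 34.64973)/(1.18*sin(g)^2 - 1.31*sin(g) + 5.71)^3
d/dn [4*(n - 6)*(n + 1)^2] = 4*(n + 1)*(3*n - 11)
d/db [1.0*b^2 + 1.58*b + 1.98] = 2.0*b + 1.58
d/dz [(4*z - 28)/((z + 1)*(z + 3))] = 4*(-z^2 + 14*z + 31)/(z^4 + 8*z^3 + 22*z^2 + 24*z + 9)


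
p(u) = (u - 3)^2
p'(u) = 2*u - 6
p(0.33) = 7.13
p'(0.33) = -5.34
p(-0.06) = 9.36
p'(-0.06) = -6.12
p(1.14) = 3.46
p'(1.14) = -3.72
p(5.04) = 4.16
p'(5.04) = 4.08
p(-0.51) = 12.32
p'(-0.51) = -7.02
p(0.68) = 5.38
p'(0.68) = -4.64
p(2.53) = 0.22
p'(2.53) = -0.94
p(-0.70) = 13.69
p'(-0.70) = -7.40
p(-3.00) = 36.00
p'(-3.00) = -12.00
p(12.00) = 81.00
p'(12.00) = 18.00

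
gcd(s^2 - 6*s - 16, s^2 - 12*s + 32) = s - 8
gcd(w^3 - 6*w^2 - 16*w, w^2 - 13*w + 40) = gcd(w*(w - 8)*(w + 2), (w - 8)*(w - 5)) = w - 8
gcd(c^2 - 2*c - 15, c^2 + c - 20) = 1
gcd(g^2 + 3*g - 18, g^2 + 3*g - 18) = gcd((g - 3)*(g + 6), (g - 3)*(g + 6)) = g^2 + 3*g - 18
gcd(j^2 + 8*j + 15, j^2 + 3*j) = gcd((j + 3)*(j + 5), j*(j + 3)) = j + 3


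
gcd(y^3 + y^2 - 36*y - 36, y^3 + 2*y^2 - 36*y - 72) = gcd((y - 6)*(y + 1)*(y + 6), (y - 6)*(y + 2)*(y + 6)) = y^2 - 36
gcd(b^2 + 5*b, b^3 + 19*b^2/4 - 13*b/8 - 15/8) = b + 5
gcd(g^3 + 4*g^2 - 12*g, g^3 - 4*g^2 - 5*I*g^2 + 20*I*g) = g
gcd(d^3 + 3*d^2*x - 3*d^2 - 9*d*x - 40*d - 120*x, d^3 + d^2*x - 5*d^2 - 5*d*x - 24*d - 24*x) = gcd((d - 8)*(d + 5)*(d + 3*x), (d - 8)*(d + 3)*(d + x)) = d - 8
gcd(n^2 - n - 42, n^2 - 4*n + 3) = 1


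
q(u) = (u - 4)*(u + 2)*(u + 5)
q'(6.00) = 126.00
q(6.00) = 176.00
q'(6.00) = 126.00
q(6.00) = 176.00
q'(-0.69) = -20.71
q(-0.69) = -26.48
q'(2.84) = 23.24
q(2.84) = -44.02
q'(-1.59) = -19.96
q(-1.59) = -7.82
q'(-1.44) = -20.42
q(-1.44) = -10.85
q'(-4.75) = 21.19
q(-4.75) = 6.02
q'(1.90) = 4.23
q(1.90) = -56.51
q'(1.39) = -3.86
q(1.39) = -56.54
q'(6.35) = 141.07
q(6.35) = 222.72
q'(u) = (u - 4)*(u + 2) + (u - 4)*(u + 5) + (u + 2)*(u + 5) = 3*u^2 + 6*u - 18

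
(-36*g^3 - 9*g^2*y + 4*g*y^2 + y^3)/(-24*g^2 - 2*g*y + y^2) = (-9*g^2 + y^2)/(-6*g + y)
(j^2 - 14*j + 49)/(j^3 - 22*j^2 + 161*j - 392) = 1/(j - 8)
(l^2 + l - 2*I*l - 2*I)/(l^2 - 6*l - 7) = (l - 2*I)/(l - 7)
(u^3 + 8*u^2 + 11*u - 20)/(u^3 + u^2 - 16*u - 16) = (u^2 + 4*u - 5)/(u^2 - 3*u - 4)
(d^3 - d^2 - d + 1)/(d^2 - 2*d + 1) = d + 1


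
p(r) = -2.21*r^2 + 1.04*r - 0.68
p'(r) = 1.04 - 4.42*r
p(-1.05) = -4.21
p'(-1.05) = 5.68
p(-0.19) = -0.96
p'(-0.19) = 1.88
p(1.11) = -2.25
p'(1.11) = -3.87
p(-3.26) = -27.56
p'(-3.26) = 15.45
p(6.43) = -85.37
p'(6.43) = -27.38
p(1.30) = -3.06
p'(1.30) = -4.71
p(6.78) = -95.22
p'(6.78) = -28.93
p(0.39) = -0.61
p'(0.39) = -0.68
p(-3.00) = -23.69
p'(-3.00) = 14.30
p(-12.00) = -331.40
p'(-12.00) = 54.08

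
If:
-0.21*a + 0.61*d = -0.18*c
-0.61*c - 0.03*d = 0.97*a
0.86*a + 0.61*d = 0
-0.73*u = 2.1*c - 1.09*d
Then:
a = 0.00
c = 0.00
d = 0.00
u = 0.00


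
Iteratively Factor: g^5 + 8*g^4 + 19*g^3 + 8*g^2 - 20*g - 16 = (g + 2)*(g^4 + 6*g^3 + 7*g^2 - 6*g - 8) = (g + 1)*(g + 2)*(g^3 + 5*g^2 + 2*g - 8) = (g + 1)*(g + 2)*(g + 4)*(g^2 + g - 2) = (g - 1)*(g + 1)*(g + 2)*(g + 4)*(g + 2)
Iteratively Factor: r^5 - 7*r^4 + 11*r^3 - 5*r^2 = (r)*(r^4 - 7*r^3 + 11*r^2 - 5*r) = r^2*(r^3 - 7*r^2 + 11*r - 5) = r^2*(r - 1)*(r^2 - 6*r + 5) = r^2*(r - 1)^2*(r - 5)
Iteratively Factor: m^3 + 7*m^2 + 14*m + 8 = (m + 1)*(m^2 + 6*m + 8) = (m + 1)*(m + 2)*(m + 4)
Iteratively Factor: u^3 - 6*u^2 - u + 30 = (u - 3)*(u^2 - 3*u - 10) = (u - 5)*(u - 3)*(u + 2)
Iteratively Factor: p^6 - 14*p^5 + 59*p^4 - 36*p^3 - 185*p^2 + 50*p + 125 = (p - 5)*(p^5 - 9*p^4 + 14*p^3 + 34*p^2 - 15*p - 25) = (p - 5)^2*(p^4 - 4*p^3 - 6*p^2 + 4*p + 5) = (p - 5)^3*(p^3 + p^2 - p - 1) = (p - 5)^3*(p + 1)*(p^2 - 1) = (p - 5)^3*(p - 1)*(p + 1)*(p + 1)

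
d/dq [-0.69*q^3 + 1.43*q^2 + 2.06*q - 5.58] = -2.07*q^2 + 2.86*q + 2.06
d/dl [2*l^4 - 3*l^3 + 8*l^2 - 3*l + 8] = 8*l^3 - 9*l^2 + 16*l - 3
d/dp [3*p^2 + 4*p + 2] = 6*p + 4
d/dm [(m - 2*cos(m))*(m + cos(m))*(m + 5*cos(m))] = -4*m^2*sin(m) + 3*m^2 + 7*m*sin(2*m) + 8*m*cos(m) + 30*sin(m)*cos(m)^2 - 7*cos(m)^2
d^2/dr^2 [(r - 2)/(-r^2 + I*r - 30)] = 2*(-(r - 2)*(2*r - I)^2 + (3*r - 2 - I)*(r^2 - I*r + 30))/(r^2 - I*r + 30)^3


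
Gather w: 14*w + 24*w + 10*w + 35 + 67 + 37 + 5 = 48*w + 144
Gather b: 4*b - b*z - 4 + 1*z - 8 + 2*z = b*(4 - z) + 3*z - 12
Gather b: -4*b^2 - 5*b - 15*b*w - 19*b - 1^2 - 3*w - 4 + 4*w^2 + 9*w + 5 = -4*b^2 + b*(-15*w - 24) + 4*w^2 + 6*w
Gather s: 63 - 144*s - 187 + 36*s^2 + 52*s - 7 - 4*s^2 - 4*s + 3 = 32*s^2 - 96*s - 128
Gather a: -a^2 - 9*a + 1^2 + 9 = -a^2 - 9*a + 10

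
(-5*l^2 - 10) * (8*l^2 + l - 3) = -40*l^4 - 5*l^3 - 65*l^2 - 10*l + 30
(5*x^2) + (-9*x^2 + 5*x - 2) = -4*x^2 + 5*x - 2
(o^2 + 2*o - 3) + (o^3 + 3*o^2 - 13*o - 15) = o^3 + 4*o^2 - 11*o - 18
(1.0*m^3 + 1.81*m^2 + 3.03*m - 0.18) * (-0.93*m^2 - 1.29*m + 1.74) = -0.93*m^5 - 2.9733*m^4 - 3.4128*m^3 - 0.5919*m^2 + 5.5044*m - 0.3132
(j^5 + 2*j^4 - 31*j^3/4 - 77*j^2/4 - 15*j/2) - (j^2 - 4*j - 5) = j^5 + 2*j^4 - 31*j^3/4 - 81*j^2/4 - 7*j/2 + 5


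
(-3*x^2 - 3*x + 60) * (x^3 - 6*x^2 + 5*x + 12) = -3*x^5 + 15*x^4 + 63*x^3 - 411*x^2 + 264*x + 720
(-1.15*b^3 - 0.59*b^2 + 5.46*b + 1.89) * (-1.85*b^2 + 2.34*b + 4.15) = 2.1275*b^5 - 1.5995*b^4 - 16.2541*b^3 + 6.8314*b^2 + 27.0816*b + 7.8435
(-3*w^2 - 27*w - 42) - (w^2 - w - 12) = -4*w^2 - 26*w - 30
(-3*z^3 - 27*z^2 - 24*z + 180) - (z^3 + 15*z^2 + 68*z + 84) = -4*z^3 - 42*z^2 - 92*z + 96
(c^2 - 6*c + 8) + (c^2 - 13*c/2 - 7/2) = 2*c^2 - 25*c/2 + 9/2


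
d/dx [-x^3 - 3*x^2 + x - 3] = -3*x^2 - 6*x + 1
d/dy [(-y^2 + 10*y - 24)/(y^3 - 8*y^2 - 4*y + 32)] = (y^4 - 20*y^3 + 156*y^2 - 448*y + 224)/(y^6 - 16*y^5 + 56*y^4 + 128*y^3 - 496*y^2 - 256*y + 1024)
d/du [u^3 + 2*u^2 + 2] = u*(3*u + 4)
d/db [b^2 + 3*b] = 2*b + 3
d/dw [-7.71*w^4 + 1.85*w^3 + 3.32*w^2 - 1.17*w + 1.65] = -30.84*w^3 + 5.55*w^2 + 6.64*w - 1.17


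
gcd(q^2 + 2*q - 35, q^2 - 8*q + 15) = q - 5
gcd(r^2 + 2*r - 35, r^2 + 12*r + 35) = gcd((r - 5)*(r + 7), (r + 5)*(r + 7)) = r + 7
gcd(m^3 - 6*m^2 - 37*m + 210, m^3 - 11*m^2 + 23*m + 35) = m^2 - 12*m + 35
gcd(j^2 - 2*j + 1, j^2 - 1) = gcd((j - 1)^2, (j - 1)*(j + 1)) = j - 1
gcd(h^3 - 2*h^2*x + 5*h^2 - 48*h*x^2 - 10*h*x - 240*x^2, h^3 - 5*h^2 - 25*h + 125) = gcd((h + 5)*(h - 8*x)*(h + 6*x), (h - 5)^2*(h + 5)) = h + 5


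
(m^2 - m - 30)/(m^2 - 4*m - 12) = (m + 5)/(m + 2)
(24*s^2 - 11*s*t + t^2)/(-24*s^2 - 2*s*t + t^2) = (-24*s^2 + 11*s*t - t^2)/(24*s^2 + 2*s*t - t^2)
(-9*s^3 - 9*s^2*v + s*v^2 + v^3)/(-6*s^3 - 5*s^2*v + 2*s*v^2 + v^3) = (3*s - v)/(2*s - v)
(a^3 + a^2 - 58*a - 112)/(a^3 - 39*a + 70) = (a^2 - 6*a - 16)/(a^2 - 7*a + 10)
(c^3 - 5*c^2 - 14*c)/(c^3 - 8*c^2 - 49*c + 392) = c*(c + 2)/(c^2 - c - 56)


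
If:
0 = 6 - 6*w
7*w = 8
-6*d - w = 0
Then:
No Solution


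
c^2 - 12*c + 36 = (c - 6)^2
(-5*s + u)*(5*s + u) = -25*s^2 + u^2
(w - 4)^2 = w^2 - 8*w + 16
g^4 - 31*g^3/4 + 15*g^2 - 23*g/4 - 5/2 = (g - 5)*(g - 2)*(g - 1)*(g + 1/4)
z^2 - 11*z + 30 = (z - 6)*(z - 5)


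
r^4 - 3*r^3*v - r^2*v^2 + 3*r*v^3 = r*(r - 3*v)*(r - v)*(r + v)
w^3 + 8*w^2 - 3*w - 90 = (w - 3)*(w + 5)*(w + 6)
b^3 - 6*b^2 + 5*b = b*(b - 5)*(b - 1)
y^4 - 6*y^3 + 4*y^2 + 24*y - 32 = (y - 4)*(y - 2)^2*(y + 2)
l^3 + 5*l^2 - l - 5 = (l - 1)*(l + 1)*(l + 5)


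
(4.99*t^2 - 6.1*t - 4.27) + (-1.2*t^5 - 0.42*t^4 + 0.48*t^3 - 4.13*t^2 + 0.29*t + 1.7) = -1.2*t^5 - 0.42*t^4 + 0.48*t^3 + 0.86*t^2 - 5.81*t - 2.57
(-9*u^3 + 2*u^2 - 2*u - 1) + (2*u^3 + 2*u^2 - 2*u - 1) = -7*u^3 + 4*u^2 - 4*u - 2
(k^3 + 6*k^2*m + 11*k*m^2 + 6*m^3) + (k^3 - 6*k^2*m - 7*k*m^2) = 2*k^3 + 4*k*m^2 + 6*m^3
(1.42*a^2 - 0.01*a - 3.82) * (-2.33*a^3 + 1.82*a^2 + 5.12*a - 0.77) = -3.3086*a^5 + 2.6077*a^4 + 16.1528*a^3 - 8.097*a^2 - 19.5507*a + 2.9414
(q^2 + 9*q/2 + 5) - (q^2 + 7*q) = 5 - 5*q/2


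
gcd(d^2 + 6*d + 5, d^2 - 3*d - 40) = d + 5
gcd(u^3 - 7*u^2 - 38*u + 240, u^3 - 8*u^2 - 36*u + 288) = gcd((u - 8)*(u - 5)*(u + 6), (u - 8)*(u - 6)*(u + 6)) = u^2 - 2*u - 48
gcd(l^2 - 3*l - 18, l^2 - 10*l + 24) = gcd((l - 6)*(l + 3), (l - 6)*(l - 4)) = l - 6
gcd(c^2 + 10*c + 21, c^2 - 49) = c + 7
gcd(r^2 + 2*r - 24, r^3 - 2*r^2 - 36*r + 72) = r + 6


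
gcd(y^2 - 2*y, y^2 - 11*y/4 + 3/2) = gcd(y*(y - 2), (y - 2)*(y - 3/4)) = y - 2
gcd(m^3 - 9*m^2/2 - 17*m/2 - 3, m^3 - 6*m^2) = m - 6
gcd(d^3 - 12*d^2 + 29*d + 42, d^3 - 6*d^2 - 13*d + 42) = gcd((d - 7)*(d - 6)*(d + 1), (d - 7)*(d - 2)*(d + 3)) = d - 7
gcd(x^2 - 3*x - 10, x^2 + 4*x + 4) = x + 2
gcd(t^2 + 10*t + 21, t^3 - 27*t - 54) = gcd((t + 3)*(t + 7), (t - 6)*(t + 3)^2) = t + 3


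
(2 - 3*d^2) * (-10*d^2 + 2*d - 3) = 30*d^4 - 6*d^3 - 11*d^2 + 4*d - 6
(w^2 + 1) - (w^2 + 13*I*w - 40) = -13*I*w + 41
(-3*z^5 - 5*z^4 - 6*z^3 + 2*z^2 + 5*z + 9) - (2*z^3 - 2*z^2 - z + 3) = -3*z^5 - 5*z^4 - 8*z^3 + 4*z^2 + 6*z + 6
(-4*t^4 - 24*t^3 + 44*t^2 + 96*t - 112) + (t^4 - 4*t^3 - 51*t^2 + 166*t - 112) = -3*t^4 - 28*t^3 - 7*t^2 + 262*t - 224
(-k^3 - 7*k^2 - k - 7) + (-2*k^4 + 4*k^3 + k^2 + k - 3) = -2*k^4 + 3*k^3 - 6*k^2 - 10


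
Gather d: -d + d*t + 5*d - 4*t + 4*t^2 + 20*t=d*(t + 4) + 4*t^2 + 16*t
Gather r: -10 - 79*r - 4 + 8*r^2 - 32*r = 8*r^2 - 111*r - 14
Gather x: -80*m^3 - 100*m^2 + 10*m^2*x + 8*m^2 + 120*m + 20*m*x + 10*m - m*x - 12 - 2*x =-80*m^3 - 92*m^2 + 130*m + x*(10*m^2 + 19*m - 2) - 12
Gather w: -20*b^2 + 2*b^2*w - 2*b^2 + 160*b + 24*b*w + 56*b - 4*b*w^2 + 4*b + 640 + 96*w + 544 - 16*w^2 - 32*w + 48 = -22*b^2 + 220*b + w^2*(-4*b - 16) + w*(2*b^2 + 24*b + 64) + 1232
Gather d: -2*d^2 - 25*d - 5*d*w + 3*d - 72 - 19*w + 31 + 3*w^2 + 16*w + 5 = -2*d^2 + d*(-5*w - 22) + 3*w^2 - 3*w - 36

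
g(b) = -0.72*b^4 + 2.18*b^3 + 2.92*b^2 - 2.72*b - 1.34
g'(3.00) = -4.10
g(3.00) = 17.32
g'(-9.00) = 2573.98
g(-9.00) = -6053.48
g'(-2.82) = 97.41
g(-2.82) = -64.87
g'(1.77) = 12.14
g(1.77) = 8.02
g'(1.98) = 12.13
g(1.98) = 10.58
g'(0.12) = -1.93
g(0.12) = -1.62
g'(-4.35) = 332.69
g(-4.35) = -371.50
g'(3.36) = -18.51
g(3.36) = 13.41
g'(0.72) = 3.80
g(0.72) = -1.16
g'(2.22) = 10.97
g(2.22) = 13.38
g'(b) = -2.88*b^3 + 6.54*b^2 + 5.84*b - 2.72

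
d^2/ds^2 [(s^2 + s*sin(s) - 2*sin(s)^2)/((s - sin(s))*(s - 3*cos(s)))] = (-2*s^2*sin(s) - 3*s^2*cos(s) + 6*s*sin(s) - 3*s*sin(2*s) - 4*s*cos(s) - 9*s*cos(2*s)/2 + 27*s/2 + 40*sin(s) + 9*sin(2*s) + 6*cos(s) - 6*cos(2*s) + 18)/(s - 3*cos(s))^3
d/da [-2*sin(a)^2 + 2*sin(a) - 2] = -2*sin(2*a) + 2*cos(a)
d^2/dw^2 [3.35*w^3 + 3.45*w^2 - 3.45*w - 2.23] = 20.1*w + 6.9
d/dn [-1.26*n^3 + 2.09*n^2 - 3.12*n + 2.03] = -3.78*n^2 + 4.18*n - 3.12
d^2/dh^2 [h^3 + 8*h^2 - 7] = 6*h + 16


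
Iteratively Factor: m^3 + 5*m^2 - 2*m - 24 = (m - 2)*(m^2 + 7*m + 12) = (m - 2)*(m + 4)*(m + 3)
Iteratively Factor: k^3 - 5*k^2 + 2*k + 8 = (k - 4)*(k^2 - k - 2) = (k - 4)*(k - 2)*(k + 1)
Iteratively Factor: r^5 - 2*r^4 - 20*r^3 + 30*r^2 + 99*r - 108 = (r + 3)*(r^4 - 5*r^3 - 5*r^2 + 45*r - 36) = (r - 4)*(r + 3)*(r^3 - r^2 - 9*r + 9) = (r - 4)*(r + 3)^2*(r^2 - 4*r + 3) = (r - 4)*(r - 1)*(r + 3)^2*(r - 3)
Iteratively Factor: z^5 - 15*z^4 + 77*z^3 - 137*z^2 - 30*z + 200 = (z - 5)*(z^4 - 10*z^3 + 27*z^2 - 2*z - 40) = (z - 5)^2*(z^3 - 5*z^2 + 2*z + 8) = (z - 5)^2*(z - 4)*(z^2 - z - 2) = (z - 5)^2*(z - 4)*(z - 2)*(z + 1)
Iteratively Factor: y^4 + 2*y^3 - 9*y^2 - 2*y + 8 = (y + 1)*(y^3 + y^2 - 10*y + 8) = (y - 2)*(y + 1)*(y^2 + 3*y - 4) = (y - 2)*(y - 1)*(y + 1)*(y + 4)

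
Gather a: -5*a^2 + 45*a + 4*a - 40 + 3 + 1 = -5*a^2 + 49*a - 36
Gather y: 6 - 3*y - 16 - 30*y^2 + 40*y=-30*y^2 + 37*y - 10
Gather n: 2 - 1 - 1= 0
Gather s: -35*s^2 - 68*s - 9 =-35*s^2 - 68*s - 9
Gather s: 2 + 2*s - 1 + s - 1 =3*s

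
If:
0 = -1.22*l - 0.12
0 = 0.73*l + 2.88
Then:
No Solution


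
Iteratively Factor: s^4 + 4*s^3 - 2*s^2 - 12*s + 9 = (s - 1)*(s^3 + 5*s^2 + 3*s - 9) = (s - 1)^2*(s^2 + 6*s + 9) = (s - 1)^2*(s + 3)*(s + 3)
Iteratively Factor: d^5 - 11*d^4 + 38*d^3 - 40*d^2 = (d - 4)*(d^4 - 7*d^3 + 10*d^2) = d*(d - 4)*(d^3 - 7*d^2 + 10*d) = d*(d - 4)*(d - 2)*(d^2 - 5*d) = d^2*(d - 4)*(d - 2)*(d - 5)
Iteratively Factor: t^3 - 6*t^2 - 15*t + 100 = (t + 4)*(t^2 - 10*t + 25) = (t - 5)*(t + 4)*(t - 5)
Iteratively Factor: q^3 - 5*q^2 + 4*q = (q - 4)*(q^2 - q) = (q - 4)*(q - 1)*(q)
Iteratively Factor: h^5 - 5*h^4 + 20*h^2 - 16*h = (h - 4)*(h^4 - h^3 - 4*h^2 + 4*h) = (h - 4)*(h - 1)*(h^3 - 4*h) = (h - 4)*(h - 2)*(h - 1)*(h^2 + 2*h) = h*(h - 4)*(h - 2)*(h - 1)*(h + 2)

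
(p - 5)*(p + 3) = p^2 - 2*p - 15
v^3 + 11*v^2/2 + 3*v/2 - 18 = (v - 3/2)*(v + 3)*(v + 4)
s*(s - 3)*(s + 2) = s^3 - s^2 - 6*s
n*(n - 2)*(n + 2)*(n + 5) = n^4 + 5*n^3 - 4*n^2 - 20*n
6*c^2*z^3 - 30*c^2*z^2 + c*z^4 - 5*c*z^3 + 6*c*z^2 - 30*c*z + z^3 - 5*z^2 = z*(6*c + z)*(z - 5)*(c*z + 1)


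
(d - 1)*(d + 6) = d^2 + 5*d - 6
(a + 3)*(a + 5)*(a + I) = a^3 + 8*a^2 + I*a^2 + 15*a + 8*I*a + 15*I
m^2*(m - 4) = m^3 - 4*m^2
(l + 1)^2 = l^2 + 2*l + 1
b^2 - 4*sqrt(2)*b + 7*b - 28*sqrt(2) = (b + 7)*(b - 4*sqrt(2))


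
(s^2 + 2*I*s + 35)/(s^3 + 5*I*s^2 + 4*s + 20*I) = (s^2 + 2*I*s + 35)/(s^3 + 5*I*s^2 + 4*s + 20*I)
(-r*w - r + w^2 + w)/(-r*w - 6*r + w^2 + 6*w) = (w + 1)/(w + 6)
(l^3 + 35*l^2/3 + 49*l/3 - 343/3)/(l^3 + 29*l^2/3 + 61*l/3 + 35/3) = (3*l^2 + 14*l - 49)/(3*l^2 + 8*l + 5)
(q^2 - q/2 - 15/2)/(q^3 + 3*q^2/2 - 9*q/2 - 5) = (q - 3)/(q^2 - q - 2)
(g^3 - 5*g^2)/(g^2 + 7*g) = g*(g - 5)/(g + 7)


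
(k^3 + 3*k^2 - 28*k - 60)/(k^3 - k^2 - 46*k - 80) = (k^2 + k - 30)/(k^2 - 3*k - 40)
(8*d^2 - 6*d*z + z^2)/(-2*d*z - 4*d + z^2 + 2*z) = (-4*d + z)/(z + 2)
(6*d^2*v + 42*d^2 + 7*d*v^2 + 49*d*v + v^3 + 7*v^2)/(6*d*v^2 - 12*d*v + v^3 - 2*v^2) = (d*v + 7*d + v^2 + 7*v)/(v*(v - 2))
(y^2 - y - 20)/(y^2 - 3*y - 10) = (y + 4)/(y + 2)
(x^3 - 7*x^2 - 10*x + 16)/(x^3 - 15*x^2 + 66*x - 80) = (x^2 + x - 2)/(x^2 - 7*x + 10)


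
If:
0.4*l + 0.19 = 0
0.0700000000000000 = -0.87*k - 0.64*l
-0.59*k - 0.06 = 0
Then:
No Solution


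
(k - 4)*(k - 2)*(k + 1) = k^3 - 5*k^2 + 2*k + 8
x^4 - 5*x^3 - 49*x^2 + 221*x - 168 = (x - 8)*(x - 3)*(x - 1)*(x + 7)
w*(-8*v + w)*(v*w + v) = -8*v^2*w^2 - 8*v^2*w + v*w^3 + v*w^2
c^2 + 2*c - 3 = (c - 1)*(c + 3)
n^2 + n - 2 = (n - 1)*(n + 2)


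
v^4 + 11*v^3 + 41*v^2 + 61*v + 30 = (v + 1)*(v + 2)*(v + 3)*(v + 5)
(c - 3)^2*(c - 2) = c^3 - 8*c^2 + 21*c - 18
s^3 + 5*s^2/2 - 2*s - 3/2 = (s - 1)*(s + 1/2)*(s + 3)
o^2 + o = o*(o + 1)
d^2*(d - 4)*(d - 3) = d^4 - 7*d^3 + 12*d^2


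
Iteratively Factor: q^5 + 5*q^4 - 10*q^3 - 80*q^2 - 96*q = (q + 4)*(q^4 + q^3 - 14*q^2 - 24*q) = (q + 2)*(q + 4)*(q^3 - q^2 - 12*q) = q*(q + 2)*(q + 4)*(q^2 - q - 12) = q*(q + 2)*(q + 3)*(q + 4)*(q - 4)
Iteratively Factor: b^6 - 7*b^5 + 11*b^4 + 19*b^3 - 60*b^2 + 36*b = (b - 3)*(b^5 - 4*b^4 - b^3 + 16*b^2 - 12*b) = (b - 3)*(b - 1)*(b^4 - 3*b^3 - 4*b^2 + 12*b) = b*(b - 3)*(b - 1)*(b^3 - 3*b^2 - 4*b + 12) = b*(b - 3)^2*(b - 1)*(b^2 - 4) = b*(b - 3)^2*(b - 1)*(b + 2)*(b - 2)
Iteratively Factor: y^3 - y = (y - 1)*(y^2 + y) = y*(y - 1)*(y + 1)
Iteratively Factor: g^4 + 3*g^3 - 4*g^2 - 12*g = (g)*(g^3 + 3*g^2 - 4*g - 12) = g*(g + 3)*(g^2 - 4) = g*(g - 2)*(g + 3)*(g + 2)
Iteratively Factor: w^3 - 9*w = (w - 3)*(w^2 + 3*w) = w*(w - 3)*(w + 3)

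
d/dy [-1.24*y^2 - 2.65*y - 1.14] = -2.48*y - 2.65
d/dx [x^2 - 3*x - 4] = 2*x - 3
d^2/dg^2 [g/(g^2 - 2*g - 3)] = 2*(-4*g*(g - 1)^2 + (2 - 3*g)*(-g^2 + 2*g + 3))/(-g^2 + 2*g + 3)^3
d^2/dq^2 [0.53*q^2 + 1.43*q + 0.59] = 1.06000000000000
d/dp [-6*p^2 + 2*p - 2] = 2 - 12*p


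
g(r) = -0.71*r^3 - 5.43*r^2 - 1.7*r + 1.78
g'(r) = -2.13*r^2 - 10.86*r - 1.7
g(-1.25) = -3.19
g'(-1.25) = 8.55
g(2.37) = -42.20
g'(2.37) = -39.40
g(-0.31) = 1.81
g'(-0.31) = 1.46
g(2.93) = -67.68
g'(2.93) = -51.81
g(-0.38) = 1.68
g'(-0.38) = 2.12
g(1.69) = -20.03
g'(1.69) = -26.14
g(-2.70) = -19.24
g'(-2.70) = 12.09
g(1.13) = -8.10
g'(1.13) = -16.69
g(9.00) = -970.94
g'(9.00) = -271.97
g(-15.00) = 1201.78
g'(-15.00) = -318.05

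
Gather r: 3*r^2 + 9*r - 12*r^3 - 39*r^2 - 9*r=-12*r^3 - 36*r^2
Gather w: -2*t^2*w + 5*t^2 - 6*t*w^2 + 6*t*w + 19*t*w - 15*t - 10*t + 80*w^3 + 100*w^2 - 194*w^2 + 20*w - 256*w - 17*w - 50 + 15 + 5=5*t^2 - 25*t + 80*w^3 + w^2*(-6*t - 94) + w*(-2*t^2 + 25*t - 253) - 30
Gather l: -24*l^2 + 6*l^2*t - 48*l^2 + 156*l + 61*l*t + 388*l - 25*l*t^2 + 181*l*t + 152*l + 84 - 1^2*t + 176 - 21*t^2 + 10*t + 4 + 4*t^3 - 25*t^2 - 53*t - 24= l^2*(6*t - 72) + l*(-25*t^2 + 242*t + 696) + 4*t^3 - 46*t^2 - 44*t + 240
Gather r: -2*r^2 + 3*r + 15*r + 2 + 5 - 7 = -2*r^2 + 18*r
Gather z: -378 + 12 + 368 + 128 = 130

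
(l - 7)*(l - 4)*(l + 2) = l^3 - 9*l^2 + 6*l + 56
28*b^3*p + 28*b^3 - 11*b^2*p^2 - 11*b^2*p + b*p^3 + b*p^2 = (-7*b + p)*(-4*b + p)*(b*p + b)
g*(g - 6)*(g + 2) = g^3 - 4*g^2 - 12*g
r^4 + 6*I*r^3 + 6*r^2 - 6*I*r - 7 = (r - I)*(r + 7*I)*(-I*r + I)*(I*r + I)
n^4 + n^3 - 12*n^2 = n^2*(n - 3)*(n + 4)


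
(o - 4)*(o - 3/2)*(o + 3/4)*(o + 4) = o^4 - 3*o^3/4 - 137*o^2/8 + 12*o + 18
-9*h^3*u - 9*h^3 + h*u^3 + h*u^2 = (-3*h + u)*(3*h + u)*(h*u + h)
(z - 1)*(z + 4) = z^2 + 3*z - 4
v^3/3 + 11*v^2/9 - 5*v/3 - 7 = (v/3 + 1)*(v - 7/3)*(v + 3)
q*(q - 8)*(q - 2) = q^3 - 10*q^2 + 16*q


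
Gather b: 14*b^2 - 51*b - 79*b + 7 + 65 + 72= 14*b^2 - 130*b + 144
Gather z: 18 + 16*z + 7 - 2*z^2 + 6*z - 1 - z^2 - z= -3*z^2 + 21*z + 24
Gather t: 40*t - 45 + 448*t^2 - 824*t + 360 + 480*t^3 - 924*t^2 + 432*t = 480*t^3 - 476*t^2 - 352*t + 315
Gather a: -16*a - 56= -16*a - 56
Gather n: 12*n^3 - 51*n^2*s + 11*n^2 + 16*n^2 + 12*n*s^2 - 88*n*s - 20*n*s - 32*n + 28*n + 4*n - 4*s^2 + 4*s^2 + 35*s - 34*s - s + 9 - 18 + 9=12*n^3 + n^2*(27 - 51*s) + n*(12*s^2 - 108*s)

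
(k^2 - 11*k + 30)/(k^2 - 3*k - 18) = (k - 5)/(k + 3)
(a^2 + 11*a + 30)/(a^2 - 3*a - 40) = (a + 6)/(a - 8)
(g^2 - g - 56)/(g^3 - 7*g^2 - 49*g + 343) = (g - 8)/(g^2 - 14*g + 49)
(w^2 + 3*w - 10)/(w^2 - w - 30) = (w - 2)/(w - 6)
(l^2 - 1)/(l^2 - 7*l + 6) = (l + 1)/(l - 6)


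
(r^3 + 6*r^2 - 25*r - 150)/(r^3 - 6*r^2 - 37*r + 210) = (r + 5)/(r - 7)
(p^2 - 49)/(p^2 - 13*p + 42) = (p + 7)/(p - 6)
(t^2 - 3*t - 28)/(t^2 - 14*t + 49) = (t + 4)/(t - 7)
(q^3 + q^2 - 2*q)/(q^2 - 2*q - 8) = q*(q - 1)/(q - 4)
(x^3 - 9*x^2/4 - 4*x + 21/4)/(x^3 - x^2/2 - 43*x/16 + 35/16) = 4*(x - 3)/(4*x - 5)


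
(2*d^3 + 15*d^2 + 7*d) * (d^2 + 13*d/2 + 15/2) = 2*d^5 + 28*d^4 + 239*d^3/2 + 158*d^2 + 105*d/2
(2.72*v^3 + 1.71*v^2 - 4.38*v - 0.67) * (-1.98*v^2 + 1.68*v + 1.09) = -5.3856*v^5 + 1.1838*v^4 + 14.51*v^3 - 4.1679*v^2 - 5.8998*v - 0.7303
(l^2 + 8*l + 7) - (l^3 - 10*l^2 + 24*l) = -l^3 + 11*l^2 - 16*l + 7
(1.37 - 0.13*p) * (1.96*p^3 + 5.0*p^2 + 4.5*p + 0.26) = -0.2548*p^4 + 2.0352*p^3 + 6.265*p^2 + 6.1312*p + 0.3562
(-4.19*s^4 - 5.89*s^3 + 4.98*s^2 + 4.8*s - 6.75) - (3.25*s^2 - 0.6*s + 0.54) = -4.19*s^4 - 5.89*s^3 + 1.73*s^2 + 5.4*s - 7.29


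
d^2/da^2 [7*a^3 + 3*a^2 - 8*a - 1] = 42*a + 6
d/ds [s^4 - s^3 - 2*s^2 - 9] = s*(4*s^2 - 3*s - 4)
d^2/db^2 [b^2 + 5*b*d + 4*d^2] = 2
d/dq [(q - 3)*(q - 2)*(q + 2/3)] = 3*q^2 - 26*q/3 + 8/3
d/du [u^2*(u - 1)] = u*(3*u - 2)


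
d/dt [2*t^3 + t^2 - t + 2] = 6*t^2 + 2*t - 1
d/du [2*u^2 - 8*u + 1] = 4*u - 8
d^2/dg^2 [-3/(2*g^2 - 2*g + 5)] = 12*(2*g^2 - 2*g - 2*(2*g - 1)^2 + 5)/(2*g^2 - 2*g + 5)^3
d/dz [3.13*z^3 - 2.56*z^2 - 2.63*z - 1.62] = 9.39*z^2 - 5.12*z - 2.63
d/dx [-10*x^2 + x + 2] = 1 - 20*x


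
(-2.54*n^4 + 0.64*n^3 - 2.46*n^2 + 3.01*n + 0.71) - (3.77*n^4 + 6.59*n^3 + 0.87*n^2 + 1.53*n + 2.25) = -6.31*n^4 - 5.95*n^3 - 3.33*n^2 + 1.48*n - 1.54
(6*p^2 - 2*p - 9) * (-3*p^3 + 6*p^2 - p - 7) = -18*p^5 + 42*p^4 + 9*p^3 - 94*p^2 + 23*p + 63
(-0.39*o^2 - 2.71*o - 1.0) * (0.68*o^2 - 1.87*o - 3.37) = -0.2652*o^4 - 1.1135*o^3 + 5.702*o^2 + 11.0027*o + 3.37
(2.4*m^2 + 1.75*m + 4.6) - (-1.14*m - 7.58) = 2.4*m^2 + 2.89*m + 12.18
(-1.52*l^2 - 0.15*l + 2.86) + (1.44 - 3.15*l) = -1.52*l^2 - 3.3*l + 4.3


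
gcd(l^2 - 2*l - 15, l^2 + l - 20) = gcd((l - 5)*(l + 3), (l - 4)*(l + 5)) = 1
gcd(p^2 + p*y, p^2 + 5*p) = p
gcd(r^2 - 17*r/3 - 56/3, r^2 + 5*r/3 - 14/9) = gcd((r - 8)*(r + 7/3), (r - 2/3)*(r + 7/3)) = r + 7/3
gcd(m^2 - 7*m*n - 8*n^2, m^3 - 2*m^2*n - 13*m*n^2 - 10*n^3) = m + n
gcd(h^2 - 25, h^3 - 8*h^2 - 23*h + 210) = h + 5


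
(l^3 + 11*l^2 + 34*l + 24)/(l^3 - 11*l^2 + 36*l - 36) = (l^3 + 11*l^2 + 34*l + 24)/(l^3 - 11*l^2 + 36*l - 36)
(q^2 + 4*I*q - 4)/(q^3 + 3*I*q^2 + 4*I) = 1/(q - I)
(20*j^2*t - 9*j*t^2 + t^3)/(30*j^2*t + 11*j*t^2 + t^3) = (20*j^2 - 9*j*t + t^2)/(30*j^2 + 11*j*t + t^2)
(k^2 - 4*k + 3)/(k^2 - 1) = (k - 3)/(k + 1)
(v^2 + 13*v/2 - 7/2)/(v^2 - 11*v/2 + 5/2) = (v + 7)/(v - 5)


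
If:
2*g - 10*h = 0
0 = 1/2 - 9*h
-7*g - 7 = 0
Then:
No Solution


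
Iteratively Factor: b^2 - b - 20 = (b + 4)*(b - 5)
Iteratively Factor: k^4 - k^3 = (k)*(k^3 - k^2) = k^2*(k^2 - k) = k^2*(k - 1)*(k)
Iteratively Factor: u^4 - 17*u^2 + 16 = (u + 1)*(u^3 - u^2 - 16*u + 16) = (u - 4)*(u + 1)*(u^2 + 3*u - 4) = (u - 4)*(u + 1)*(u + 4)*(u - 1)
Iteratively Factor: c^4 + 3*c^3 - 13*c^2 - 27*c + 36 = (c + 3)*(c^3 - 13*c + 12) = (c - 1)*(c + 3)*(c^2 + c - 12) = (c - 3)*(c - 1)*(c + 3)*(c + 4)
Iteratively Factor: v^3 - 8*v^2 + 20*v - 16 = (v - 2)*(v^2 - 6*v + 8) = (v - 4)*(v - 2)*(v - 2)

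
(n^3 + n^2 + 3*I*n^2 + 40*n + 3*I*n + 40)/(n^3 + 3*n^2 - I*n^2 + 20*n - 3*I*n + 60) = (n^2 + n*(1 + 8*I) + 8*I)/(n^2 + n*(3 + 4*I) + 12*I)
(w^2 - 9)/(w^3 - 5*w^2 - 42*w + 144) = (w + 3)/(w^2 - 2*w - 48)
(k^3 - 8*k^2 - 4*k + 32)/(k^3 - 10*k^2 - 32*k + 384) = (k^2 - 4)/(k^2 - 2*k - 48)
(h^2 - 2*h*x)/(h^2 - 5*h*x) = (h - 2*x)/(h - 5*x)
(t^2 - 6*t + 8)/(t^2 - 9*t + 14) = (t - 4)/(t - 7)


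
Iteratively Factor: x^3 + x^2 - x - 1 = (x + 1)*(x^2 - 1) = (x - 1)*(x + 1)*(x + 1)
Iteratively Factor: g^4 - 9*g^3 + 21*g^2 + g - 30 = (g - 3)*(g^3 - 6*g^2 + 3*g + 10) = (g - 3)*(g + 1)*(g^2 - 7*g + 10) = (g - 3)*(g - 2)*(g + 1)*(g - 5)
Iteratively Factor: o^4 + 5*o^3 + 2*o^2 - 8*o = (o + 2)*(o^3 + 3*o^2 - 4*o) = (o - 1)*(o + 2)*(o^2 + 4*o) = (o - 1)*(o + 2)*(o + 4)*(o)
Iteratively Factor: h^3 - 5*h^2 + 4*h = (h - 4)*(h^2 - h) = h*(h - 4)*(h - 1)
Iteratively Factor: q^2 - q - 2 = (q + 1)*(q - 2)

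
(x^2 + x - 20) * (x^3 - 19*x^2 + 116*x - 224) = x^5 - 18*x^4 + 77*x^3 + 272*x^2 - 2544*x + 4480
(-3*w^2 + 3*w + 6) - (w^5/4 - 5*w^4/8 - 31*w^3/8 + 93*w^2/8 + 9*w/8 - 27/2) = -w^5/4 + 5*w^4/8 + 31*w^3/8 - 117*w^2/8 + 15*w/8 + 39/2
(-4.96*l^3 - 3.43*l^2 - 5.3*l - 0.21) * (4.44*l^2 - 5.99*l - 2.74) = -22.0224*l^5 + 14.4812*l^4 + 10.6041*l^3 + 40.2128*l^2 + 15.7799*l + 0.5754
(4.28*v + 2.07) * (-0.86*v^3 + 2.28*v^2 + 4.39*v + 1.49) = -3.6808*v^4 + 7.9782*v^3 + 23.5088*v^2 + 15.4645*v + 3.0843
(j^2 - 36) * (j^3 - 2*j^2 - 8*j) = j^5 - 2*j^4 - 44*j^3 + 72*j^2 + 288*j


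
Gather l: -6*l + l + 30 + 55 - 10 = 75 - 5*l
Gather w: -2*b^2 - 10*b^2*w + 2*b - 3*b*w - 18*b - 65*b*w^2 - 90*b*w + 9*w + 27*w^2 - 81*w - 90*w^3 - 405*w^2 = -2*b^2 - 16*b - 90*w^3 + w^2*(-65*b - 378) + w*(-10*b^2 - 93*b - 72)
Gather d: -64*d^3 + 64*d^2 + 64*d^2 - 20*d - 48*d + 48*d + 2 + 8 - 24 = -64*d^3 + 128*d^2 - 20*d - 14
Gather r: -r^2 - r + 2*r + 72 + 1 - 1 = -r^2 + r + 72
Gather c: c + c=2*c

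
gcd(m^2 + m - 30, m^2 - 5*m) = m - 5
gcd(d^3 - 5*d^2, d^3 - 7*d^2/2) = d^2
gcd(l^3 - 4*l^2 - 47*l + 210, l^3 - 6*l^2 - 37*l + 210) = l - 5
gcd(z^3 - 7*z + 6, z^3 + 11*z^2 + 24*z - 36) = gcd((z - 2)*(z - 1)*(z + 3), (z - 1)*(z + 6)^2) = z - 1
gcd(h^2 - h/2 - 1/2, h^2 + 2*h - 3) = h - 1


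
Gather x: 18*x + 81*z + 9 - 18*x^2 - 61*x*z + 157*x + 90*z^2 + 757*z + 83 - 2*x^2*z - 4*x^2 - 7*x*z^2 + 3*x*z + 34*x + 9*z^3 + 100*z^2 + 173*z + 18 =x^2*(-2*z - 22) + x*(-7*z^2 - 58*z + 209) + 9*z^3 + 190*z^2 + 1011*z + 110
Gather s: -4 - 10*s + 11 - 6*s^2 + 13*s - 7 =-6*s^2 + 3*s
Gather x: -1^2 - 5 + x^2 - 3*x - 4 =x^2 - 3*x - 10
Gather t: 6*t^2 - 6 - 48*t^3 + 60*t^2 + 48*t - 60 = -48*t^3 + 66*t^2 + 48*t - 66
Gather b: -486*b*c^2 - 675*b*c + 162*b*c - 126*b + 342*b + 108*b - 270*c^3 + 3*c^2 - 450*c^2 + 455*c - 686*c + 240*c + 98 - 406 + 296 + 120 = b*(-486*c^2 - 513*c + 324) - 270*c^3 - 447*c^2 + 9*c + 108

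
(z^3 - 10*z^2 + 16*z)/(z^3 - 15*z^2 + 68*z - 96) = z*(z - 2)/(z^2 - 7*z + 12)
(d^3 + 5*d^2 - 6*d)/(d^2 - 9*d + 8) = d*(d + 6)/(d - 8)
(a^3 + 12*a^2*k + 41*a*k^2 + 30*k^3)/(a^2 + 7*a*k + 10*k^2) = (a^2 + 7*a*k + 6*k^2)/(a + 2*k)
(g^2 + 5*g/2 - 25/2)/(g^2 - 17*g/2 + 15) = (g + 5)/(g - 6)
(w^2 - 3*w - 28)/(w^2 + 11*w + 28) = (w - 7)/(w + 7)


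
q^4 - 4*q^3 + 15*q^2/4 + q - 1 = (q - 2)^2*(q - 1/2)*(q + 1/2)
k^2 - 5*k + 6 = (k - 3)*(k - 2)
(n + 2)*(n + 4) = n^2 + 6*n + 8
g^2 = g^2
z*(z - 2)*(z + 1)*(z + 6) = z^4 + 5*z^3 - 8*z^2 - 12*z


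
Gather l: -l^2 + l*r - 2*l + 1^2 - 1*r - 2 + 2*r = -l^2 + l*(r - 2) + r - 1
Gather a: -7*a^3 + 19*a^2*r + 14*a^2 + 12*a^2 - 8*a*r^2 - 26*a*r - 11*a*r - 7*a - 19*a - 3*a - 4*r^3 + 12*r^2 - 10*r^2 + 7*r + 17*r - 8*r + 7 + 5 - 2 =-7*a^3 + a^2*(19*r + 26) + a*(-8*r^2 - 37*r - 29) - 4*r^3 + 2*r^2 + 16*r + 10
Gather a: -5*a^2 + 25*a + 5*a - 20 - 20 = -5*a^2 + 30*a - 40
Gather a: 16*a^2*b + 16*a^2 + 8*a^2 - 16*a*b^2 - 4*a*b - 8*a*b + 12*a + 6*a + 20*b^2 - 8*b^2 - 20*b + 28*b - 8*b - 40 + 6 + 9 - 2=a^2*(16*b + 24) + a*(-16*b^2 - 12*b + 18) + 12*b^2 - 27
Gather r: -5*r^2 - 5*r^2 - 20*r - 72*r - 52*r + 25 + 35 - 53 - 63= -10*r^2 - 144*r - 56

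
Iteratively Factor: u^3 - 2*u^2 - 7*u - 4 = (u - 4)*(u^2 + 2*u + 1) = (u - 4)*(u + 1)*(u + 1)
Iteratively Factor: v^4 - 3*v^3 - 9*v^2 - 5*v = (v + 1)*(v^3 - 4*v^2 - 5*v) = (v + 1)^2*(v^2 - 5*v) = (v - 5)*(v + 1)^2*(v)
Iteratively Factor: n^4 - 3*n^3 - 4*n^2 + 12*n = (n - 2)*(n^3 - n^2 - 6*n) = n*(n - 2)*(n^2 - n - 6) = n*(n - 3)*(n - 2)*(n + 2)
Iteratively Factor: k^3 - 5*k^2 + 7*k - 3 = (k - 1)*(k^2 - 4*k + 3) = (k - 3)*(k - 1)*(k - 1)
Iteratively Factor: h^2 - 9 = (h - 3)*(h + 3)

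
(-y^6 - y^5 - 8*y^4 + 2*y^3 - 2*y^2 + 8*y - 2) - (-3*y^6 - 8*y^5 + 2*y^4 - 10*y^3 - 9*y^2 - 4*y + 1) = 2*y^6 + 7*y^5 - 10*y^4 + 12*y^3 + 7*y^2 + 12*y - 3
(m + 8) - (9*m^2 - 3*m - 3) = -9*m^2 + 4*m + 11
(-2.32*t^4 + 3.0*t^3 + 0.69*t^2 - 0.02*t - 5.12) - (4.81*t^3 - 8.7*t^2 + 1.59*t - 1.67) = -2.32*t^4 - 1.81*t^3 + 9.39*t^2 - 1.61*t - 3.45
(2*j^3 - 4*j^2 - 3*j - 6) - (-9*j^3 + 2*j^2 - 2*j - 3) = 11*j^3 - 6*j^2 - j - 3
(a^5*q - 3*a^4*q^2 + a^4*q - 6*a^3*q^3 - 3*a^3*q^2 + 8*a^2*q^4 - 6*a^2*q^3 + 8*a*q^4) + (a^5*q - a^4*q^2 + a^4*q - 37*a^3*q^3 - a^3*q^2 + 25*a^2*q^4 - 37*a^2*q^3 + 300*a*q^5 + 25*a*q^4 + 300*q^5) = 2*a^5*q - 4*a^4*q^2 + 2*a^4*q - 43*a^3*q^3 - 4*a^3*q^2 + 33*a^2*q^4 - 43*a^2*q^3 + 300*a*q^5 + 33*a*q^4 + 300*q^5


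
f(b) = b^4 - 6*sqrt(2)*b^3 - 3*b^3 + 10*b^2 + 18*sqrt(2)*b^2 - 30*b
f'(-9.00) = -6375.13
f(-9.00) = 18075.69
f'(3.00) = -19.37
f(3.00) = 0.00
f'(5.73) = -2.43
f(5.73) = -90.54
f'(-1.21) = -173.34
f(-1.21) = 110.70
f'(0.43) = -5.56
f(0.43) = -7.22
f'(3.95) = -40.98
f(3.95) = -29.70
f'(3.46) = -31.45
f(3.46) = -11.76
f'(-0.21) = -46.45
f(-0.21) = 7.97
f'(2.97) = -18.53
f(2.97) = 0.57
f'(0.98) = 10.17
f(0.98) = -5.24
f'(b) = 4*b^3 - 18*sqrt(2)*b^2 - 9*b^2 + 20*b + 36*sqrt(2)*b - 30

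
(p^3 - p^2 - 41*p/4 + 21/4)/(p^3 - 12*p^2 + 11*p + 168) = (p^2 - 4*p + 7/4)/(p^2 - 15*p + 56)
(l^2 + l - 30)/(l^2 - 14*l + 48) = (l^2 + l - 30)/(l^2 - 14*l + 48)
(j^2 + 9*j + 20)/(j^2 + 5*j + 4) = (j + 5)/(j + 1)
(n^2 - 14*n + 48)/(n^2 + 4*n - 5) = (n^2 - 14*n + 48)/(n^2 + 4*n - 5)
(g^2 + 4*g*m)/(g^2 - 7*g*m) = (g + 4*m)/(g - 7*m)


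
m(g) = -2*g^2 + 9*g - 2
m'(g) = 9 - 4*g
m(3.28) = 6.00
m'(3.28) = -4.12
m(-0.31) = -4.98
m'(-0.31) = 10.24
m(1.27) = 6.20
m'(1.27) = 3.92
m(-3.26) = -52.60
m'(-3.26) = 22.04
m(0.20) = -0.28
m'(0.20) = 8.20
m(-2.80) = -42.88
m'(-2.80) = 20.20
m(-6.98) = -162.26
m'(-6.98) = 36.92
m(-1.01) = -13.13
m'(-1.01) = 13.04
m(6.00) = -20.00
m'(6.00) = -15.00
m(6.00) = -20.00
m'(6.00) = -15.00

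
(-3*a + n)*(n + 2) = -3*a*n - 6*a + n^2 + 2*n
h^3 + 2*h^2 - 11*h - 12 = (h - 3)*(h + 1)*(h + 4)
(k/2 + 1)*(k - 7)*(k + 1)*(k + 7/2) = k^4/2 - k^3/4 - 33*k^2/2 - 161*k/4 - 49/2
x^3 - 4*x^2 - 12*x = x*(x - 6)*(x + 2)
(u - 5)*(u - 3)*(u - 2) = u^3 - 10*u^2 + 31*u - 30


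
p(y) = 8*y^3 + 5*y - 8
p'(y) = 24*y^2 + 5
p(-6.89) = -2659.11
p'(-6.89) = 1144.33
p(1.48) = 25.33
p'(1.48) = 57.57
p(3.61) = 386.42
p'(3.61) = 317.77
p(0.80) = 0.10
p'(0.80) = 20.36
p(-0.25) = -9.38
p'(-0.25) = 6.50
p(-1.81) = -64.49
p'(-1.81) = 83.63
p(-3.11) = -264.19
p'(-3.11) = 237.13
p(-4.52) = -769.36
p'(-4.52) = 495.33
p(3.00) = 223.00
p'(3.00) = 221.00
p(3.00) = 223.00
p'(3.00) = 221.00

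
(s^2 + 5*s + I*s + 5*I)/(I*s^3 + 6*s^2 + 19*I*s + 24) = (s^2 + 5*s + I*s + 5*I)/(I*s^3 + 6*s^2 + 19*I*s + 24)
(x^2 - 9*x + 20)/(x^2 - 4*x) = (x - 5)/x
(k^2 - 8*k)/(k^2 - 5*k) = (k - 8)/(k - 5)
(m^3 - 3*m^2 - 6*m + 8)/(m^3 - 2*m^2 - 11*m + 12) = (m + 2)/(m + 3)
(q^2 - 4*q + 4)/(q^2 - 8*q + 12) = (q - 2)/(q - 6)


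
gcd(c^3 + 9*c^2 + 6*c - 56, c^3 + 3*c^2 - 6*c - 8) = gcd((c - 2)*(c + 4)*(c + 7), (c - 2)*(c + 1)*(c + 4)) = c^2 + 2*c - 8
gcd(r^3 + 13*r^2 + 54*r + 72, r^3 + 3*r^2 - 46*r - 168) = r^2 + 10*r + 24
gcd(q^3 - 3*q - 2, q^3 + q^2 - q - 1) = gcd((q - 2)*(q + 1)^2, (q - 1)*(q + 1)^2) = q^2 + 2*q + 1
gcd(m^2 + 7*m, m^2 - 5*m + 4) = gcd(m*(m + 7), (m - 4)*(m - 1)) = 1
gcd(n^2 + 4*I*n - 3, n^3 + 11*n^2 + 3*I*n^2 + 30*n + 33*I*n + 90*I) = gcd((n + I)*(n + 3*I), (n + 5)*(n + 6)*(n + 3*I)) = n + 3*I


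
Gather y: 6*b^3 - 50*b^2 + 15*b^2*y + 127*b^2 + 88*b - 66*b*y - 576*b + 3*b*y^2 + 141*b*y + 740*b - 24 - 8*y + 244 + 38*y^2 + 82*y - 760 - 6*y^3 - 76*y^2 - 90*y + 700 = 6*b^3 + 77*b^2 + 252*b - 6*y^3 + y^2*(3*b - 38) + y*(15*b^2 + 75*b - 16) + 160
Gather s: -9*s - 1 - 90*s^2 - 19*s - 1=-90*s^2 - 28*s - 2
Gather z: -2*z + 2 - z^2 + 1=-z^2 - 2*z + 3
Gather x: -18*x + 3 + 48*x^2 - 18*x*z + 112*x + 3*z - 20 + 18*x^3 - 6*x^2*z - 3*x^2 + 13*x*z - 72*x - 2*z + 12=18*x^3 + x^2*(45 - 6*z) + x*(22 - 5*z) + z - 5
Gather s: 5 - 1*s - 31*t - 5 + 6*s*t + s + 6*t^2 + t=6*s*t + 6*t^2 - 30*t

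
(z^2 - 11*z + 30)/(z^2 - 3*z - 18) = (z - 5)/(z + 3)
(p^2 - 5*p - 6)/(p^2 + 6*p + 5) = (p - 6)/(p + 5)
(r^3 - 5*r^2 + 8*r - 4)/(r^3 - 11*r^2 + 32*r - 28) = (r - 1)/(r - 7)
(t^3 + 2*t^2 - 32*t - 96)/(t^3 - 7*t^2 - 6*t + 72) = (t^2 + 8*t + 16)/(t^2 - t - 12)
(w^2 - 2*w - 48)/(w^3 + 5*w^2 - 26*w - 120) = (w - 8)/(w^2 - w - 20)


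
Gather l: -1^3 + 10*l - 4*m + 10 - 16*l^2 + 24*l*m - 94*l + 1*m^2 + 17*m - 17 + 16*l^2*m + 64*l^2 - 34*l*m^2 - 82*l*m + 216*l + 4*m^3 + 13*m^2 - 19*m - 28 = l^2*(16*m + 48) + l*(-34*m^2 - 58*m + 132) + 4*m^3 + 14*m^2 - 6*m - 36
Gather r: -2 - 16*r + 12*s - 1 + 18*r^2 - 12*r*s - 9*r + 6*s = 18*r^2 + r*(-12*s - 25) + 18*s - 3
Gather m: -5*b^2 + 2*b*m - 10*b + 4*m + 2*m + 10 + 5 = -5*b^2 - 10*b + m*(2*b + 6) + 15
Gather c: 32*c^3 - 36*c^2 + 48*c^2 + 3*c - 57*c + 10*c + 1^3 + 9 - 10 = 32*c^3 + 12*c^2 - 44*c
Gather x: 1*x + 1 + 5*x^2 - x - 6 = 5*x^2 - 5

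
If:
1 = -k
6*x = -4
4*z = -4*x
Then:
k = -1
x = -2/3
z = 2/3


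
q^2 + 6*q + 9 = (q + 3)^2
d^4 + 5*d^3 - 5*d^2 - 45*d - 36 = (d - 3)*(d + 1)*(d + 3)*(d + 4)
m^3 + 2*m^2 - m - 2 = (m - 1)*(m + 1)*(m + 2)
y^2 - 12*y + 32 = (y - 8)*(y - 4)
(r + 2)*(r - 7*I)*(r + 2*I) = r^3 + 2*r^2 - 5*I*r^2 + 14*r - 10*I*r + 28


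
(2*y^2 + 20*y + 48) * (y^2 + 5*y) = 2*y^4 + 30*y^3 + 148*y^2 + 240*y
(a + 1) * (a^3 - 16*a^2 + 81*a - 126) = a^4 - 15*a^3 + 65*a^2 - 45*a - 126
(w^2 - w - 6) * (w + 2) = w^3 + w^2 - 8*w - 12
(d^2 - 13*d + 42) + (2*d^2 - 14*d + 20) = 3*d^2 - 27*d + 62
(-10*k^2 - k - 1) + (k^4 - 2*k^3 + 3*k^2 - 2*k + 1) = k^4 - 2*k^3 - 7*k^2 - 3*k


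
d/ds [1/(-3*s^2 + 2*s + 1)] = 2*(3*s - 1)/(-3*s^2 + 2*s + 1)^2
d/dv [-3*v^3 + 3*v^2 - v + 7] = -9*v^2 + 6*v - 1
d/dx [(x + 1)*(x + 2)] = 2*x + 3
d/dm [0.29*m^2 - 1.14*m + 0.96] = 0.58*m - 1.14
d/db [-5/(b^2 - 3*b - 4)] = 5*(2*b - 3)/(-b^2 + 3*b + 4)^2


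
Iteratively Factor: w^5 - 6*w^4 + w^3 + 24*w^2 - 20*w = (w + 2)*(w^4 - 8*w^3 + 17*w^2 - 10*w) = (w - 2)*(w + 2)*(w^3 - 6*w^2 + 5*w) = (w - 5)*(w - 2)*(w + 2)*(w^2 - w) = (w - 5)*(w - 2)*(w - 1)*(w + 2)*(w)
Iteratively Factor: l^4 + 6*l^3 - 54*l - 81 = (l + 3)*(l^3 + 3*l^2 - 9*l - 27) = (l + 3)^2*(l^2 - 9) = (l + 3)^3*(l - 3)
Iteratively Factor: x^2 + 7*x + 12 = (x + 4)*(x + 3)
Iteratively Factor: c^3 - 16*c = (c)*(c^2 - 16) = c*(c + 4)*(c - 4)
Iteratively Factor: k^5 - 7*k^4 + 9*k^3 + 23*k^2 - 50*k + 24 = (k + 2)*(k^4 - 9*k^3 + 27*k^2 - 31*k + 12) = (k - 4)*(k + 2)*(k^3 - 5*k^2 + 7*k - 3) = (k - 4)*(k - 1)*(k + 2)*(k^2 - 4*k + 3) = (k - 4)*(k - 3)*(k - 1)*(k + 2)*(k - 1)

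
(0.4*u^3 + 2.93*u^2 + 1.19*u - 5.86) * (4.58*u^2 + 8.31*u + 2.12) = 1.832*u^5 + 16.7434*u^4 + 30.6465*u^3 - 10.7383*u^2 - 46.1738*u - 12.4232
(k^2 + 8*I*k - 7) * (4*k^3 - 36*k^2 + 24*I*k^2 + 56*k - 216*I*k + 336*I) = 4*k^5 - 36*k^4 + 56*I*k^4 - 164*k^3 - 504*I*k^3 + 1980*k^2 + 616*I*k^2 - 3080*k + 1512*I*k - 2352*I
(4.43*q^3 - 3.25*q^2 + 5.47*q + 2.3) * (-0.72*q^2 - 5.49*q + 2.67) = -3.1896*q^5 - 21.9807*q^4 + 25.7322*q^3 - 40.3638*q^2 + 1.9779*q + 6.141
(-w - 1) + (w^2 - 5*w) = w^2 - 6*w - 1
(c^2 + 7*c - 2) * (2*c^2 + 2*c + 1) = 2*c^4 + 16*c^3 + 11*c^2 + 3*c - 2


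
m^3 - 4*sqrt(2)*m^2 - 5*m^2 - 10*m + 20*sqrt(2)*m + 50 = (m - 5)*(m - 5*sqrt(2))*(m + sqrt(2))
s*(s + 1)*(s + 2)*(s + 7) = s^4 + 10*s^3 + 23*s^2 + 14*s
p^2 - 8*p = p*(p - 8)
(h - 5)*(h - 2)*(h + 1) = h^3 - 6*h^2 + 3*h + 10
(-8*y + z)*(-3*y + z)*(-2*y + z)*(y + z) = -48*y^4 - 2*y^3*z + 33*y^2*z^2 - 12*y*z^3 + z^4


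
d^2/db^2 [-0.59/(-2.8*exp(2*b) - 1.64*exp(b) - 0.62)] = (0.59*(5.6*exp(b) + 1.64)*(11.2*exp(b) + 3.28)*exp(b) - (6.608*exp(b) + 0.9676)*(2.8*exp(2*b) + 1.64*exp(b) + 0.62))*exp(b)/(2.8*exp(2*b) + 1.64*exp(b) + 0.62)^3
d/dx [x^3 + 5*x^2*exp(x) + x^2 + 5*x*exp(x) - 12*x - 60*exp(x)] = 5*x^2*exp(x) + 3*x^2 + 15*x*exp(x) + 2*x - 55*exp(x) - 12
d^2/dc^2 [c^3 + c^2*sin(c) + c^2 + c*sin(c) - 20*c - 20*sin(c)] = -c^2*sin(c) - c*sin(c) + 4*c*cos(c) + 6*c + 22*sin(c) + 2*cos(c) + 2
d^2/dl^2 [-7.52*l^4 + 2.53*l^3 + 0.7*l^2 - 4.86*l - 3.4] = -90.24*l^2 + 15.18*l + 1.4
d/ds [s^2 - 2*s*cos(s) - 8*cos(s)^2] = 2*s*sin(s) + 2*s + 8*sin(2*s) - 2*cos(s)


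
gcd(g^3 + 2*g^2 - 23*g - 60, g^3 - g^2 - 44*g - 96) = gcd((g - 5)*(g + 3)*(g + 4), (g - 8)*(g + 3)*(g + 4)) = g^2 + 7*g + 12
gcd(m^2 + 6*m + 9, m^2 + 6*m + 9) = m^2 + 6*m + 9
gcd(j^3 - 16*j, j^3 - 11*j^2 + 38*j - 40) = j - 4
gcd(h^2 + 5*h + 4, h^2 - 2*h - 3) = h + 1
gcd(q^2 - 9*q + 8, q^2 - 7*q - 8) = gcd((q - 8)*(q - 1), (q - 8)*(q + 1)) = q - 8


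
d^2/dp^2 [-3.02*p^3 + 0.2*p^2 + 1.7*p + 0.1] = 0.4 - 18.12*p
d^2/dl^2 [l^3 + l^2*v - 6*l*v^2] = 6*l + 2*v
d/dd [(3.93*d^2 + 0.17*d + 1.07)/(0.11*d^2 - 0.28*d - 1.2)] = (-1.1191*d^2 - 9.6674*d + 0.0956)/(0.0121*d^4 - 0.0616*d^3 - 0.1856*d^2 + 0.672*d + 1.44)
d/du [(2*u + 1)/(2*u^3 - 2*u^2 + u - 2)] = (4*u^3 - 4*u^2 + 2*u - (2*u + 1)*(6*u^2 - 4*u + 1) - 4)/(2*u^3 - 2*u^2 + u - 2)^2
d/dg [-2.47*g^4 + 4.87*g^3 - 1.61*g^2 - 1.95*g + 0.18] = -9.88*g^3 + 14.61*g^2 - 3.22*g - 1.95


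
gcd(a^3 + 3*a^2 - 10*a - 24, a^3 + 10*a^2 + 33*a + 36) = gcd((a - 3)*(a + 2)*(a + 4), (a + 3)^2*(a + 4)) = a + 4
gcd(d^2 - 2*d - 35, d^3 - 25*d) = d + 5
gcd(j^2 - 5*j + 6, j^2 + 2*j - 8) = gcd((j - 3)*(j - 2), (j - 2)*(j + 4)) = j - 2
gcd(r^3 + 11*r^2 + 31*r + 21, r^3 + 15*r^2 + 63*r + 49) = r^2 + 8*r + 7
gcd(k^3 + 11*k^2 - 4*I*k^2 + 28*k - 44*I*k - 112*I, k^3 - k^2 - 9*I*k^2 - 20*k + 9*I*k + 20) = k - 4*I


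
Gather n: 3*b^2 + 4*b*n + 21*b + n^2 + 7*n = 3*b^2 + 21*b + n^2 + n*(4*b + 7)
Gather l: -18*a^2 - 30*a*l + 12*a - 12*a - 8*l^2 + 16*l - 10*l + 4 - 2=-18*a^2 - 8*l^2 + l*(6 - 30*a) + 2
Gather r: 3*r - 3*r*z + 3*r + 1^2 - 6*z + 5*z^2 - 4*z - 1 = r*(6 - 3*z) + 5*z^2 - 10*z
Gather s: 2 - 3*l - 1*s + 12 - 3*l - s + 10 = -6*l - 2*s + 24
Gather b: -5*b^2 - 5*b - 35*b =-5*b^2 - 40*b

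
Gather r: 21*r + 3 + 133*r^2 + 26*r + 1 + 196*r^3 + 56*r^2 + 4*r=196*r^3 + 189*r^2 + 51*r + 4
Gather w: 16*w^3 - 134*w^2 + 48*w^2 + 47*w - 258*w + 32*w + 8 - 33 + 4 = 16*w^3 - 86*w^2 - 179*w - 21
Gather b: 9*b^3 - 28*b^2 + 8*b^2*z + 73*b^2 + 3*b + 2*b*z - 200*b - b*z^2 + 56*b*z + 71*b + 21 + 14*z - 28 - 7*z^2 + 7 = 9*b^3 + b^2*(8*z + 45) + b*(-z^2 + 58*z - 126) - 7*z^2 + 14*z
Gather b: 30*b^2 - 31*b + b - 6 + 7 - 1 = 30*b^2 - 30*b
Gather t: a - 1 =a - 1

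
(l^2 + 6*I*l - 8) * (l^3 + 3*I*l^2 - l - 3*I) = l^5 + 9*I*l^4 - 27*l^3 - 33*I*l^2 + 26*l + 24*I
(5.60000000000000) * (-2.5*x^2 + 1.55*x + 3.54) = -14.0*x^2 + 8.68*x + 19.824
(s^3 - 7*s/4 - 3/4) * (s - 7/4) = s^4 - 7*s^3/4 - 7*s^2/4 + 37*s/16 + 21/16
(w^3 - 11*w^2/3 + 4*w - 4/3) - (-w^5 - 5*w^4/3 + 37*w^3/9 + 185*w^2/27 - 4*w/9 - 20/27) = w^5 + 5*w^4/3 - 28*w^3/9 - 284*w^2/27 + 40*w/9 - 16/27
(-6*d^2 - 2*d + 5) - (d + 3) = -6*d^2 - 3*d + 2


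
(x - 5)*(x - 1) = x^2 - 6*x + 5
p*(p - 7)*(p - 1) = p^3 - 8*p^2 + 7*p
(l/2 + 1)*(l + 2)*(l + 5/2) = l^3/2 + 13*l^2/4 + 7*l + 5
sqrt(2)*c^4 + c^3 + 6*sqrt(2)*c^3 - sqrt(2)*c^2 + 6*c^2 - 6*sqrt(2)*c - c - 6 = (c - 1)*(c + 1)*(c + 6)*(sqrt(2)*c + 1)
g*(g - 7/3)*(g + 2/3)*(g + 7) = g^4 + 16*g^3/3 - 119*g^2/9 - 98*g/9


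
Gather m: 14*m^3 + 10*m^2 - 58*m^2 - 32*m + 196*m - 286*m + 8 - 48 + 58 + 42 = 14*m^3 - 48*m^2 - 122*m + 60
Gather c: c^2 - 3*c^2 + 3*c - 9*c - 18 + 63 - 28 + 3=-2*c^2 - 6*c + 20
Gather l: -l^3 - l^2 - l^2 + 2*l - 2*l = -l^3 - 2*l^2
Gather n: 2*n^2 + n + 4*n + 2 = 2*n^2 + 5*n + 2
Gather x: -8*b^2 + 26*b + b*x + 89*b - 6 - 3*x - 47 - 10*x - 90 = -8*b^2 + 115*b + x*(b - 13) - 143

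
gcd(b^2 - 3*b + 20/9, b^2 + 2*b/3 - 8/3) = b - 4/3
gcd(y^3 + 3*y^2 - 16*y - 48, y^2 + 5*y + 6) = y + 3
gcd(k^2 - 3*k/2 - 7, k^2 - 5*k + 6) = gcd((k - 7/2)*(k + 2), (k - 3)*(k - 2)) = 1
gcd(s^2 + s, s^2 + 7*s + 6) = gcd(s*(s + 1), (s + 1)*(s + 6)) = s + 1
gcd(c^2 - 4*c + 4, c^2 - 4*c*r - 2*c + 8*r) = c - 2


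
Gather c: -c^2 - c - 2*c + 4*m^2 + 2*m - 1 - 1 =-c^2 - 3*c + 4*m^2 + 2*m - 2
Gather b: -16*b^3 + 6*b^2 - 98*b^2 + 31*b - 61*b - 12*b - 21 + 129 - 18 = -16*b^3 - 92*b^2 - 42*b + 90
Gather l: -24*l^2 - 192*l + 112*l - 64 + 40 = -24*l^2 - 80*l - 24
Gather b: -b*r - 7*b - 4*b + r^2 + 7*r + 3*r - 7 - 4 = b*(-r - 11) + r^2 + 10*r - 11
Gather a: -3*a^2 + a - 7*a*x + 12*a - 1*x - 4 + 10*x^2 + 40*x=-3*a^2 + a*(13 - 7*x) + 10*x^2 + 39*x - 4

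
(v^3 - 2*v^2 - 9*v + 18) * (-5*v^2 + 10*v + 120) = -5*v^5 + 20*v^4 + 145*v^3 - 420*v^2 - 900*v + 2160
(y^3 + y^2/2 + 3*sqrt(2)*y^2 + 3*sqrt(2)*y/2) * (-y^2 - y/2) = -y^5 - 3*sqrt(2)*y^4 - y^4 - 3*sqrt(2)*y^3 - y^3/4 - 3*sqrt(2)*y^2/4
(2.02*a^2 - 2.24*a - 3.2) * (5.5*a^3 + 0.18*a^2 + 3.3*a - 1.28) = 11.11*a^5 - 11.9564*a^4 - 11.3372*a^3 - 10.5536*a^2 - 7.6928*a + 4.096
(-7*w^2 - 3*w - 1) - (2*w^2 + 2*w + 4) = -9*w^2 - 5*w - 5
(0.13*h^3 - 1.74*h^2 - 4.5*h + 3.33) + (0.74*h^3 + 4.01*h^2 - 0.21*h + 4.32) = 0.87*h^3 + 2.27*h^2 - 4.71*h + 7.65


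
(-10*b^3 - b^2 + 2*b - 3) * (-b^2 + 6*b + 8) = 10*b^5 - 59*b^4 - 88*b^3 + 7*b^2 - 2*b - 24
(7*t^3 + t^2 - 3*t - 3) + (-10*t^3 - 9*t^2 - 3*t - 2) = -3*t^3 - 8*t^2 - 6*t - 5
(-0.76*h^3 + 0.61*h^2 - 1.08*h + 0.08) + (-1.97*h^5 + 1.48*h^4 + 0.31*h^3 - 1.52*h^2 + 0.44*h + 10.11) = -1.97*h^5 + 1.48*h^4 - 0.45*h^3 - 0.91*h^2 - 0.64*h + 10.19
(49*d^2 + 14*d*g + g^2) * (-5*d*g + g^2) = -245*d^3*g - 21*d^2*g^2 + 9*d*g^3 + g^4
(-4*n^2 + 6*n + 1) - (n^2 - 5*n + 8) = -5*n^2 + 11*n - 7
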